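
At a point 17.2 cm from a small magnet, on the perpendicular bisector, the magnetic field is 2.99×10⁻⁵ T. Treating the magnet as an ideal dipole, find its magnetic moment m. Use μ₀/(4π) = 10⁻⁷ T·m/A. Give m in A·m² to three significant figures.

In the equatorial plane B = (μ₀/4π)·m/r³, so m = Br³·4π/(μ₀).
m = (2.99×10⁻⁵)·(0.172)³ / (10⁻⁷) = 1.521 A·m².

m ≈ 1.52 A·m²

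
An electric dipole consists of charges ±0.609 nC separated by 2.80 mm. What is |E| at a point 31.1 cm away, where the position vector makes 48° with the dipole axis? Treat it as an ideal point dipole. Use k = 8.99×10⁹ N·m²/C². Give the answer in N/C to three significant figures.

Dipole moment p = qd = (6.09×10⁻¹⁰ C)(0.00280 m) = 1.705×10⁻¹² C·m.
At angle θ the dipole field magnitude is E = (kp/r³)·√(1 + 3cos²θ).
kp/r³ = (8.99×10⁹)(1.705×10⁻¹²) / (0.311)³ = 0.5096 N/C.
√(1 + 3cos²48°) = √(1 + 3·0.4477) = √2.3432 ≈ 1.5308.
E ≈ 0.5096 × 1.531 = 0.7800 N/C.

E ≈ 0.780 N/C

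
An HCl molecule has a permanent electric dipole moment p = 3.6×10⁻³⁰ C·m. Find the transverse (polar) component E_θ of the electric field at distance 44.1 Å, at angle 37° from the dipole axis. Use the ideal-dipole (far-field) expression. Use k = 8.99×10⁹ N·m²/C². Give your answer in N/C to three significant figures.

For a dipole, E_θ = (kp sinθ)/r³.
kp/r³ = (8.99×10⁹)(3.60×10⁻³⁰)/(4.41×10⁻⁹)³ = 3.774×10⁵ N/C.
E_θ = 3.774×10⁵·sin37° = 2.271×10⁵ N/C.

E_θ ≈ 2.27×10⁵ N/C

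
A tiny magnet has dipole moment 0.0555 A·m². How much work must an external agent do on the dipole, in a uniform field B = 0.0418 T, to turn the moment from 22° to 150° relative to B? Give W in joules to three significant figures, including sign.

W_ext = ΔU = −mB cosθ₂ + mB cosθ₁ = mB(cosθ₁ − cosθ₂).
W = (0.0555)(0.0418)·(cos22° − cos150°) = (0.002320)·(+1.7932) = 0.004160 J.

W ≈ 0.00416 J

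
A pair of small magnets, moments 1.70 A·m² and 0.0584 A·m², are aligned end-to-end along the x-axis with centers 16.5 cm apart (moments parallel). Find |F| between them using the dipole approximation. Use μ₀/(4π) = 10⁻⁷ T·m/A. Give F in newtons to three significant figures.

F ≈ 8.04×10⁻⁵ N

On-axis B of dipole 1: B = (μ₀/4π)·2m₁/r³. Force on dipole 2: F = m₂·dB/dr.
dB/dr = −(μ₀/4π)·6m₁/r⁴, so |F| = (μ₀/4π)·6m₁m₂/r⁴.
F = 6(10⁻⁷)(1.70)(0.0584)/(0.165)⁴ = 8.037×10⁻⁵ N.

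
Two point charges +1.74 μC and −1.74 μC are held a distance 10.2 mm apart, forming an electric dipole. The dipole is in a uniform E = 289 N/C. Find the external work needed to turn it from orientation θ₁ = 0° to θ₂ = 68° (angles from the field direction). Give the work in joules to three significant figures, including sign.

Dipole moment p = qd = (1.74×10⁻⁶ C)(0.0102 m) = 1.775×10⁻⁸ C·m.
W_ext = ΔU = U(θ₂) − U(θ₁) = −pE cosθ₂ − (−pE cosθ₁) = pE(cosθ₁ − cosθ₂).
W = (1.775×10⁻⁸)(289)·(cos0° − cos68°) = (5.130×10⁻⁶)·(+0.6254) = 3.208×10⁻⁶ J.

W ≈ 3.21×10⁻⁶ J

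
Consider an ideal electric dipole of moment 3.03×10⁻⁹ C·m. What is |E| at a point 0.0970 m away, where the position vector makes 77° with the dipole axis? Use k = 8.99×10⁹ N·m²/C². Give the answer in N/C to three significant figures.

At angle θ the dipole field magnitude is E = (kp/r³)·√(1 + 3cos²θ).
kp/r³ = (8.99×10⁹)(3.03×10⁻⁹) / (0.0970)³ = 2.985×10⁴ N/C.
√(1 + 3cos²77°) = √(1 + 3·0.0506) = √1.1518 ≈ 1.0732.
E ≈ 2.985×10⁴ × 1.073 = 3.203×10⁴ N/C.

E ≈ 3.20×10⁴ N/C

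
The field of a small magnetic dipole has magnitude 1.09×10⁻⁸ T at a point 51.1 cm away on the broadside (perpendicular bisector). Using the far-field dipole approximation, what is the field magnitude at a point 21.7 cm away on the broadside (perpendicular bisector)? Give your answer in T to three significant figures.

Dipole fields scale as 1/r³ in the far field; the geometry is the same at both points.
B₂ = B₁ · (r₁/r₂)³ = 1.09×10⁻⁸ · (51.1/21.7)³.
(r₁/r₂)³ = (2.355)³ = 13.06.
B₂ ≈ 1.423×10⁻⁷ T.

B ≈ 1.42×10⁻⁷ T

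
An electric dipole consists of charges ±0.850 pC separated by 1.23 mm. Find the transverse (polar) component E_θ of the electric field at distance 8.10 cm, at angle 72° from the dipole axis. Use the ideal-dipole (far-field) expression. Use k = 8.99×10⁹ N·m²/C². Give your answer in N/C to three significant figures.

Dipole moment p = qd = (8.50×10⁻¹³ C)(0.00123 m) = 1.046×10⁻¹⁵ C·m.
For a dipole, E_θ = (kp sinθ)/r³.
kp/r³ = (8.99×10⁹)(1.046×10⁻¹⁵)/(0.0810)³ = 0.01769 N/C.
E_θ = 0.01769·sin72° = 0.01683 N/C.

E_θ ≈ 0.0168 N/C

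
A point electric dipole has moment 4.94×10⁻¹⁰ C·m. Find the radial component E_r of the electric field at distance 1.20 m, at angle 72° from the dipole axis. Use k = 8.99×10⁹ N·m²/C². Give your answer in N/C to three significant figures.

E_r ≈ 1.59 N/C

For a dipole, E_r = (2kp cosθ)/r³.
kp/r³ = (8.99×10⁹)(4.94×10⁻¹⁰)/(1.20)³ = 2.570 N/C.
E_r = 2·2.570·cos72° = 1.588 N/C.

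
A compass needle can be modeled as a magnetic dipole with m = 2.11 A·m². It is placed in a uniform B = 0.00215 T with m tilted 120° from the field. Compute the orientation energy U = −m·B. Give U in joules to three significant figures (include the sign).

U = −m·B = −mB cosθ.
U = −(2.11)(0.00215)·cos120° = 0.002268 J.

U ≈ 0.00227 J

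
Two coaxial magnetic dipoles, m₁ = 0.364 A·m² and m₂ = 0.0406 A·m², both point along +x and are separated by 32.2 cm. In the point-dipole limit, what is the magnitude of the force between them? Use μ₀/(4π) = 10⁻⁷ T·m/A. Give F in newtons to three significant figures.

On-axis B of dipole 1: B = (μ₀/4π)·2m₁/r³. Force on dipole 2: F = m₂·dB/dr.
dB/dr = −(μ₀/4π)·6m₁/r⁴, so |F| = (μ₀/4π)·6m₁m₂/r⁴.
F = 6(10⁻⁷)(0.364)(0.0406)/(0.322)⁴ = 8.248×10⁻⁷ N.

F ≈ 8.25×10⁻⁷ N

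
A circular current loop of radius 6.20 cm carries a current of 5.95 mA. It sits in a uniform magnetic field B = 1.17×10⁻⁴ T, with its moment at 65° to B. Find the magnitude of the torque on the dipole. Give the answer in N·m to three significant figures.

τ ≈ 7.62×10⁻⁹ N·m

Magnetic moment m = IA = Iπa² = (0.00595)·π·(0.0620)² = 7.185×10⁻⁵ A·m².
Torque on a magnetic dipole: τ = mB sinθ.
τ = (7.185×10⁻⁵)(1.17×10⁻⁴)·sin65° = 7.619×10⁻⁹ N·m.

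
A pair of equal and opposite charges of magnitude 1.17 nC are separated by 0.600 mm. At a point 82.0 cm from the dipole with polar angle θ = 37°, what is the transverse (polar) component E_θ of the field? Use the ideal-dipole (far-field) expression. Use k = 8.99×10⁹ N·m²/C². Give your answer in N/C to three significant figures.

Dipole moment p = qd = (1.17×10⁻⁹ C)(6.00×10⁻⁴ m) = 7.02×10⁻¹³ C·m.
For a dipole, E_θ = (kp sinθ)/r³.
kp/r³ = (8.99×10⁹)(7.02×10⁻¹³)/(0.820)³ = 0.01145 N/C.
E_θ = 0.01145·sin37° = 0.006888 N/C.

E_θ ≈ 0.00689 N/C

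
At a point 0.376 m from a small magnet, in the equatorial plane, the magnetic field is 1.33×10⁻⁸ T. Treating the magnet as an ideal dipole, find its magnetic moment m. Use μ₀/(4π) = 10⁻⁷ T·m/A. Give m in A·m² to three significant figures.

m ≈ 0.00707 A·m²

In the equatorial plane B = (μ₀/4π)·m/r³, so m = Br³·4π/(μ₀).
m = (1.33×10⁻⁸)·(0.376)³ / (10⁻⁷) = 0.007070 A·m².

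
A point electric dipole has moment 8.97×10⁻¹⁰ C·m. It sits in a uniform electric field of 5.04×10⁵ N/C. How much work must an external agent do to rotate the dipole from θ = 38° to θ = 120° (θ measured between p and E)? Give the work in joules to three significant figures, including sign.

W_ext = ΔU = U(θ₂) − U(θ₁) = −pE cosθ₂ − (−pE cosθ₁) = pE(cosθ₁ − cosθ₂).
W = (8.97×10⁻¹⁰)(5.04×10⁵)·(cos38° − cos120°) = (4.521×10⁻⁴)·(+1.2880) = 5.823×10⁻⁴ J.

W ≈ 5.82×10⁻⁴ J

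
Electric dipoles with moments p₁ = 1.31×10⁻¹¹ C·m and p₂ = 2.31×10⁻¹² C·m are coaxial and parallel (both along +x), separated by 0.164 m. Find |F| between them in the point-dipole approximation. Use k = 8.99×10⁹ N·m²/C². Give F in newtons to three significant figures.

On-axis field of dipole 1 at distance r: E = 2kp₁/r³. Force on dipole 2 is F = p₂·dE/dr (gradient along axis).
dE/dr = −6kp₁/r⁴, so |F| = 6kp₁p₂/r⁴ (attractive for aligned moments).
F = 6(8.99×10⁹)(1.31×10⁻¹¹)(2.31×10⁻¹²)/(0.164)⁴ = 2.256×10⁻⁹ N.

F ≈ 2.26×10⁻⁹ N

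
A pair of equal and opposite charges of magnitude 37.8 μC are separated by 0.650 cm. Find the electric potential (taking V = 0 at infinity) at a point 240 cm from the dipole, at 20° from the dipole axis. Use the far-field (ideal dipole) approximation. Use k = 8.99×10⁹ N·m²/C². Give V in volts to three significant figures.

V ≈ 360 V

Dipole moment p = qd = (3.78×10⁻⁵ C)(0.00650 m) = 2.457×10⁻⁷ C·m.
The dipole potential is V = kp cosθ / r².
V = (8.99×10⁹)(2.457×10⁻⁷)·cos20° / (2.40)² = 360.4 V.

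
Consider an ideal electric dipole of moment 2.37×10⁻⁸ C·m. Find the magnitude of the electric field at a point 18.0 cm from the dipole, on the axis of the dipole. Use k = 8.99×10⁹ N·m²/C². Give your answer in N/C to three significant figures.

On the dipole axis E = 2kp/r³.
E = 2·(8.99×10⁹)(2.37×10⁻⁸) / (0.180)³ = 7.307×10⁴ N/C.

E ≈ 7.31×10⁴ N/C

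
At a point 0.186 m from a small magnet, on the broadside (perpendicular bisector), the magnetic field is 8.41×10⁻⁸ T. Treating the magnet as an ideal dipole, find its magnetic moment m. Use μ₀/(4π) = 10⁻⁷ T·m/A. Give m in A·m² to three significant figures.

In the equatorial plane B = (μ₀/4π)·m/r³, so m = Br³·4π/(μ₀).
m = (8.41×10⁻⁸)·(0.186)³ / (10⁻⁷) = 0.005412 A·m².

m ≈ 0.00541 A·m²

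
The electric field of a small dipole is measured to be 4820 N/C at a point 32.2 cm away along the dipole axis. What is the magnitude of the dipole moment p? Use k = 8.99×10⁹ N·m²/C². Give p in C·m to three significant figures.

p ≈ 8.95×10⁻⁹ C·m

On axis E = 2kp/r³, so p = Er³/(2k).
p = (4820)·(0.322)³ / (2·8.99×10⁹) = 8.950×10⁻⁹ C·m.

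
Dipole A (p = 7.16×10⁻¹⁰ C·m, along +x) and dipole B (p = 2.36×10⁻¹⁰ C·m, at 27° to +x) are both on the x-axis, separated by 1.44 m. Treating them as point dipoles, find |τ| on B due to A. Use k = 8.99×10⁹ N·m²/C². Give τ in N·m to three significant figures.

The second dipole sits on the axis of the first, so the field there is axial: E₁ = 2kp₁/r³ along +x.
E₁ = 2(8.99×10⁹)(7.16×10⁻¹⁰)/(1.44)³ = 4.311 N/C.
Torque on the second dipole: τ = p₂ E₁ sinθ.
τ = (2.36×10⁻¹⁰)(4.311)·sin27° = 4.619×10⁻¹⁰ N·m.

τ ≈ 4.62×10⁻¹⁰ N·m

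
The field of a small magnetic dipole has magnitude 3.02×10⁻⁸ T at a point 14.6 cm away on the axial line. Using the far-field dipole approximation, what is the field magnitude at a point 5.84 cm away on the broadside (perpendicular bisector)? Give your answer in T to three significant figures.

Dipole fields scale as 1/r³ in the far field.
The axial field is twice the equatorial field at the same r, so the geometry factor is 1/2.
B₂ = B₁ · (1/2) · (r₁/r₂)³ = 3.02×10⁻⁸ · 0.5 · (14.6/5.84)³.
(r₁/r₂)³ = (2.5)³ = 15.62.
B₂ ≈ 2.359×10⁻⁷ T.

B ≈ 2.36×10⁻⁷ T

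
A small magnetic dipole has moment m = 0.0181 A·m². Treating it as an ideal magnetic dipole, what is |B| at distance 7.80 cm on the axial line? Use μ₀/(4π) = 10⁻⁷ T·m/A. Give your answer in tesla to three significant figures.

B ≈ 7.63×10⁻⁶ T

On axis B = (μ₀/4π)·2m/r³.
B = 2·(10⁻⁷)·(0.0181) / (0.0780)³ = 7.628×10⁻⁶ T.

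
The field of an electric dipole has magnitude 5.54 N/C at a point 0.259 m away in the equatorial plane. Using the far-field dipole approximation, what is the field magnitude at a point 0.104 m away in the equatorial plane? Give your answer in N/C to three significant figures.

E ≈ 85.6 N/C

Dipole fields scale as 1/r³ in the far field; the geometry is the same at both points.
E₂ = E₁ · (r₁/r₂)³ = 5.54 · (0.259/0.104)³.
(r₁/r₂)³ = (2.49)³ = 15.45.
E₂ ≈ 85.57 N/C.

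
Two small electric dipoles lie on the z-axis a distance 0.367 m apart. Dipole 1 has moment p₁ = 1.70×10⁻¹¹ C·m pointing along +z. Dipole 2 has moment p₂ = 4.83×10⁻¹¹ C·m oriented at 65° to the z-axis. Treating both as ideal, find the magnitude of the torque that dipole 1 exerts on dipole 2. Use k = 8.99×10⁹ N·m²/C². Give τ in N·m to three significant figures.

τ ≈ 2.71×10⁻¹⁰ N·m

The second dipole sits on the axis of the first, so the field there is axial: E₁ = 2kp₁/r³ along +z.
E₁ = 2(8.99×10⁹)(1.70×10⁻¹¹)/(0.367)³ = 6.184 N/C.
Torque on the second dipole: τ = p₂ E₁ sinθ.
τ = (4.83×10⁻¹¹)(6.184)·sin65° = 2.707×10⁻¹⁰ N·m.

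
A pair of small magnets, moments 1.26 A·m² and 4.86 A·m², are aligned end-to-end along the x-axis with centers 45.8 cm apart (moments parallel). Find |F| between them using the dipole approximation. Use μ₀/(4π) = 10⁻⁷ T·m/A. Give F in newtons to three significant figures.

F ≈ 8.35×10⁻⁵ N

On-axis B of dipole 1: B = (μ₀/4π)·2m₁/r³. Force on dipole 2: F = m₂·dB/dr.
dB/dr = −(μ₀/4π)·6m₁/r⁴, so |F| = (μ₀/4π)·6m₁m₂/r⁴.
F = 6(10⁻⁷)(1.26)(4.86)/(0.458)⁴ = 8.350×10⁻⁵ N.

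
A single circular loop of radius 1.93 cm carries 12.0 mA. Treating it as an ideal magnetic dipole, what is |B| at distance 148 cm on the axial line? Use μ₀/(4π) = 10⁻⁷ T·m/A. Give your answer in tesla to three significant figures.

B ≈ 8.66×10⁻¹³ T

Magnetic moment m = IA = Iπa² = (0.0120)·π·(0.0193)² = 1.404×10⁻⁵ A·m².
On axis B = (μ₀/4π)·2m/r³.
B = 2·(10⁻⁷)·(1.404×10⁻⁵) / (1.48)³ = 8.662×10⁻¹³ T.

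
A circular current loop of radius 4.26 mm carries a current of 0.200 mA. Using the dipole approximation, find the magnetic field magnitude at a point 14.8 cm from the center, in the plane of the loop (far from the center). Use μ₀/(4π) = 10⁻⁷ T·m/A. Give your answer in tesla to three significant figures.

Magnetic moment m = IA = Iπa² = (2.00×10⁻⁴)·π·(0.00426)² = 1.14×10⁻⁸ A·m².
In the equatorial plane B = (μ₀/4π)·m/r³ (half the axial value).
B = (10⁻⁷)·(1.14×10⁻⁸) / (0.148)³ = 3.517×10⁻¹³ T.

B ≈ 3.52×10⁻¹³ T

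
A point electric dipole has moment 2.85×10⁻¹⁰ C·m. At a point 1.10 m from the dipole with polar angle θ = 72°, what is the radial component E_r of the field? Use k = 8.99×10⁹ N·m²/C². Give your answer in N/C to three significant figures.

For a dipole, E_r = (2kp cosθ)/r³.
kp/r³ = (8.99×10⁹)(2.85×10⁻¹⁰)/(1.10)³ = 1.925 N/C.
E_r = 2·1.925·cos72° = 1.190 N/C.

E_r ≈ 1.19 N/C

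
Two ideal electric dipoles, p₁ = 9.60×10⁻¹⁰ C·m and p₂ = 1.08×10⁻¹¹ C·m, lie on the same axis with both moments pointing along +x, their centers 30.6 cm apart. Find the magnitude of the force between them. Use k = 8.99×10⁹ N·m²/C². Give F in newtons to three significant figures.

F ≈ 6.38×10⁻⁸ N

On-axis field of dipole 1 at distance r: E = 2kp₁/r³. Force on dipole 2 is F = p₂·dE/dr (gradient along axis).
dE/dr = −6kp₁/r⁴, so |F| = 6kp₁p₂/r⁴ (attractive for aligned moments).
F = 6(8.99×10⁹)(9.60×10⁻¹⁰)(1.08×10⁻¹¹)/(0.306)⁴ = 6.379×10⁻⁸ N.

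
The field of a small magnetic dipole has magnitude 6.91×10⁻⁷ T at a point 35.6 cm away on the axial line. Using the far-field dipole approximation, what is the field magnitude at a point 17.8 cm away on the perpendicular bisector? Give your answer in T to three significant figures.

Dipole fields scale as 1/r³ in the far field.
The axial field is twice the equatorial field at the same r, so the geometry factor is 1/2.
B₂ = B₁ · (1/2) · (r₁/r₂)³ = 6.91×10⁻⁷ · 0.5 · (35.6/17.8)³.
(r₁/r₂)³ = (2)³ = 8.
B₂ ≈ 2.764×10⁻⁶ T.

B ≈ 2.76×10⁻⁶ T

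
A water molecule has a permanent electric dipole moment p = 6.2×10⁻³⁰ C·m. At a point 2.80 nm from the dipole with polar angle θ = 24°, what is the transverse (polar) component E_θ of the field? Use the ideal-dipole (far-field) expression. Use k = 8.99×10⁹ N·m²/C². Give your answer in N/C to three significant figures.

For a dipole, E_θ = (kp sinθ)/r³.
kp/r³ = (8.99×10⁹)(6.20×10⁻³⁰)/(2.80×10⁻⁹)³ = 2.539×10⁶ N/C.
E_θ = 2.539×10⁶·sin24° = 1.033×10⁶ N/C.

E_θ ≈ 1.03×10⁶ N/C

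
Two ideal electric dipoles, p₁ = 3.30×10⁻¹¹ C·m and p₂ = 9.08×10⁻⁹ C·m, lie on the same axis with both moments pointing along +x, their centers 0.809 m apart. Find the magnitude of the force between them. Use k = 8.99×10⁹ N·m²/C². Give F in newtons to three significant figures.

On-axis field of dipole 1 at distance r: E = 2kp₁/r³. Force on dipole 2 is F = p₂·dE/dr (gradient along axis).
dE/dr = −6kp₁/r⁴, so |F| = 6kp₁p₂/r⁴ (attractive for aligned moments).
F = 6(8.99×10⁹)(3.30×10⁻¹¹)(9.08×10⁻⁹)/(0.809)⁴ = 3.773×10⁻⁸ N.

F ≈ 3.77×10⁻⁸ N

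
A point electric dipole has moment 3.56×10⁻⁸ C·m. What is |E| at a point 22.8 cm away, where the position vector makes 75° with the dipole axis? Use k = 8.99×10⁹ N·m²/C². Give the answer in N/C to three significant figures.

E ≈ 2.96×10⁴ N/C

At angle θ the dipole field magnitude is E = (kp/r³)·√(1 + 3cos²θ).
kp/r³ = (8.99×10⁹)(3.56×10⁻⁸) / (0.228)³ = 2.700×10⁴ N/C.
√(1 + 3cos²75°) = √(1 + 3·0.0670) = √1.2010 ≈ 1.0959.
E ≈ 2.700×10⁴ × 1.096 = 2.959×10⁴ N/C.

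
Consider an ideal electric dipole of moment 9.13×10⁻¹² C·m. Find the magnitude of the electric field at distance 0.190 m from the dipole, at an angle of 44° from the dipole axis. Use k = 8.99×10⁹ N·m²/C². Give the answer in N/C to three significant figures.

At angle θ the dipole field magnitude is E = (kp/r³)·√(1 + 3cos²θ).
kp/r³ = (8.99×10⁹)(9.13×10⁻¹²) / (0.190)³ = 11.97 N/C.
√(1 + 3cos²44°) = √(1 + 3·0.5174) = √2.5523 ≈ 1.5976.
E ≈ 11.97 × 1.598 = 19.12 N/C.

E ≈ 19.1 N/C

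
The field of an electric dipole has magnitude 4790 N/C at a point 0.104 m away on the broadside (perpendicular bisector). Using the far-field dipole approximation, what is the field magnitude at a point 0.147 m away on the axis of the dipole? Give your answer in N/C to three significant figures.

Dipole fields scale as 1/r³ in the far field.
The axial field is twice the equatorial field at the same r, so the geometry factor is 2/1.
E₂ = E₁ · (2/1) · (r₁/r₂)³ = 4790 · 2 · (0.104/0.147)³.
(r₁/r₂)³ = (0.7075)³ = 0.3541.
E₂ ≈ 3392 N/C.

E ≈ 3390 N/C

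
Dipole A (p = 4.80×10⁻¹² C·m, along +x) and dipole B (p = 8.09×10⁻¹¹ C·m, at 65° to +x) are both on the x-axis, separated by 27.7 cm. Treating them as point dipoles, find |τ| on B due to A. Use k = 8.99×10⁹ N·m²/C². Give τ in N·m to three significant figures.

τ ≈ 2.98×10⁻¹⁰ N·m

The second dipole sits on the axis of the first, so the field there is axial: E₁ = 2kp₁/r³ along +x.
E₁ = 2(8.99×10⁹)(4.80×10⁻¹²)/(0.277)³ = 4.061 N/C.
Torque on the second dipole: τ = p₂ E₁ sinθ.
τ = (8.09×10⁻¹¹)(4.061)·sin65° = 2.977×10⁻¹⁰ N·m.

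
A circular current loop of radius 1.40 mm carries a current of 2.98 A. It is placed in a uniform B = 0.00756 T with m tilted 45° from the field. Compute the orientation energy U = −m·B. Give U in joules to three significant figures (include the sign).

Magnetic moment m = IA = Iπa² = (2.98)·π·(0.00140)² = 1.835×10⁻⁵ A·m².
U = −m·B = −mB cosθ.
U = −(1.835×10⁻⁵)(0.00756)·cos45° = -9.809×10⁻⁸ J.

U ≈ -9.81×10⁻⁸ J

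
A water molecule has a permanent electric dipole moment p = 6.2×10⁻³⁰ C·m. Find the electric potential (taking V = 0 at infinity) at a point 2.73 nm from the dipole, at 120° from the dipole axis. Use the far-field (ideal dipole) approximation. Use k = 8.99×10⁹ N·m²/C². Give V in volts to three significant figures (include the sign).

The dipole potential is V = kp cosθ / r².
V = (8.99×10⁹)(6.20×10⁻³⁰)·cos120° / (2.73×10⁻⁹)² = -0.003739 V.

V ≈ -0.00374 V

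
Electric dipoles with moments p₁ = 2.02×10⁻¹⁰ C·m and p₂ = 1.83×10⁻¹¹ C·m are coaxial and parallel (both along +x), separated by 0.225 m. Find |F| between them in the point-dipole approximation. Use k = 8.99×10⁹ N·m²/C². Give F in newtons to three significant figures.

F ≈ 7.78×10⁻⁸ N

On-axis field of dipole 1 at distance r: E = 2kp₁/r³. Force on dipole 2 is F = p₂·dE/dr (gradient along axis).
dE/dr = −6kp₁/r⁴, so |F| = 6kp₁p₂/r⁴ (attractive for aligned moments).
F = 6(8.99×10⁹)(2.02×10⁻¹⁰)(1.83×10⁻¹¹)/(0.225)⁴ = 7.780×10⁻⁸ N.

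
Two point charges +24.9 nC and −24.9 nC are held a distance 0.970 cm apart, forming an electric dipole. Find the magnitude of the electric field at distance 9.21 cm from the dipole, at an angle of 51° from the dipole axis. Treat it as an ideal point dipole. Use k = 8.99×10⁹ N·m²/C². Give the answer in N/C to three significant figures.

E ≈ 4110 N/C

Dipole moment p = qd = (2.49×10⁻⁸ C)(0.00970 m) = 2.415×10⁻¹⁰ C·m.
At angle θ the dipole field magnitude is E = (kp/r³)·√(1 + 3cos²θ).
kp/r³ = (8.99×10⁹)(2.415×10⁻¹⁰) / (0.0921)³ = 2779 N/C.
√(1 + 3cos²51°) = √(1 + 3·0.3960) = √2.1881 ≈ 1.4792.
E ≈ 2779 × 1.479 = 4111 N/C.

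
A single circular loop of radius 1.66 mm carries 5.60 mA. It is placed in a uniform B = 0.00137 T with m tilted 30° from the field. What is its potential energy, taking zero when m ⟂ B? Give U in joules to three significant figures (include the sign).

U ≈ -5.75×10⁻¹¹ J

Magnetic moment m = IA = Iπa² = (0.00560)·π·(0.00166)² = 4.848×10⁻⁸ A·m².
U = −m·B = −mB cosθ.
U = −(4.848×10⁻⁸)(0.00137)·cos30° = -5.752×10⁻¹¹ J.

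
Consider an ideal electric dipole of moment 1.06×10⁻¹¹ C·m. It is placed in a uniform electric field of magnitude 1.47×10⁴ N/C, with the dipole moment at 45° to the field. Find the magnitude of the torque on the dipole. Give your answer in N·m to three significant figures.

τ ≈ 1.10×10⁻⁷ N·m

Torque on an electric dipole: τ = pE sinθ.
τ = (1.06×10⁻¹¹)(1.47×10⁴)·sin45° = 1.102×10⁻⁷ N·m.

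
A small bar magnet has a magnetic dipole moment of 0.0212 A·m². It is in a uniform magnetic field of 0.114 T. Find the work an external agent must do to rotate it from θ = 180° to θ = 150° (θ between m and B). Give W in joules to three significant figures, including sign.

W ≈ -3.24×10⁻⁴ J

W_ext = ΔU = −mB cosθ₂ + mB cosθ₁ = mB(cosθ₁ − cosθ₂).
W = (0.0212)(0.114)·(cos180° − cos150°) = (0.002417)·(-0.1340) = -3.238×10⁻⁴ J.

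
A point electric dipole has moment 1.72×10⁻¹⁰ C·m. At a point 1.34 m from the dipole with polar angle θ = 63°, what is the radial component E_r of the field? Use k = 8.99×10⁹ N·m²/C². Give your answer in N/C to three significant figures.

E_r ≈ 0.584 N/C

For a dipole, E_r = (2kp cosθ)/r³.
kp/r³ = (8.99×10⁹)(1.72×10⁻¹⁰)/(1.34)³ = 0.6426 N/C.
E_r = 2·0.6426·cos63° = 0.5835 N/C.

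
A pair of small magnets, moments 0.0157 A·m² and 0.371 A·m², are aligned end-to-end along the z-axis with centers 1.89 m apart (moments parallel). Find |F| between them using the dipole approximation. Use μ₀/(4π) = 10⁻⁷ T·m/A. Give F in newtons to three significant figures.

F ≈ 2.74×10⁻¹⁰ N

On-axis B of dipole 1: B = (μ₀/4π)·2m₁/r³. Force on dipole 2: F = m₂·dB/dr.
dB/dr = −(μ₀/4π)·6m₁/r⁴, so |F| = (μ₀/4π)·6m₁m₂/r⁴.
F = 6(10⁻⁷)(0.0157)(0.371)/(1.89)⁴ = 2.739×10⁻¹⁰ N.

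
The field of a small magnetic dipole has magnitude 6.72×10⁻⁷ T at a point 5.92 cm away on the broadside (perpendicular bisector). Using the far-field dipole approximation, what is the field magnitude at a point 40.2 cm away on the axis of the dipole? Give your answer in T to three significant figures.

B ≈ 4.29×10⁻⁹ T

Dipole fields scale as 1/r³ in the far field.
The axial field is twice the equatorial field at the same r, so the geometry factor is 2/1.
B₂ = B₁ · (2/1) · (r₁/r₂)³ = 6.72×10⁻⁷ · 2 · (5.92/40.2)³.
(r₁/r₂)³ = (0.1473)³ = 0.003194.
B₂ ≈ 4.292×10⁻⁹ T.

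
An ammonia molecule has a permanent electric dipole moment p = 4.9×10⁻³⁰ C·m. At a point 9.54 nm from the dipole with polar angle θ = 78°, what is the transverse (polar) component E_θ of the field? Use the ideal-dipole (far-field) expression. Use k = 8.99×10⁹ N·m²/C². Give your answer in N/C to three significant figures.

E_θ ≈ 4.96×10⁴ N/C

For a dipole, E_θ = (kp sinθ)/r³.
kp/r³ = (8.99×10⁹)(4.90×10⁻³⁰)/(9.54×10⁻⁹)³ = 5.074×10⁴ N/C.
E_θ = 5.074×10⁴·sin78° = 4.963×10⁴ N/C.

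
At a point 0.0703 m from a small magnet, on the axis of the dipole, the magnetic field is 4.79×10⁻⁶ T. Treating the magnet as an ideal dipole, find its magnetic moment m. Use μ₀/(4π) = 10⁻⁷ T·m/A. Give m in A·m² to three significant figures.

m ≈ 0.00832 A·m²

On axis B = (μ₀/4π)·2m/r³, so m = Br³·4π/(μ₀·2).
m = (4.79×10⁻⁶)·(0.0703)³ / (2·10⁻⁷) = 0.008321 A·m².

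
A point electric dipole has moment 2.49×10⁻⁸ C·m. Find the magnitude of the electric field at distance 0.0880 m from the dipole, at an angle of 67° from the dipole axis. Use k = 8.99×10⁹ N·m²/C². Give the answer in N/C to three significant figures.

At angle θ the dipole field magnitude is E = (kp/r³)·√(1 + 3cos²θ).
kp/r³ = (8.99×10⁹)(2.49×10⁻⁸) / (0.0880)³ = 3.285×10⁵ N/C.
√(1 + 3cos²67°) = √(1 + 3·0.1527) = √1.4580 ≈ 1.2075.
E ≈ 3.285×10⁵ × 1.207 = 3.966×10⁵ N/C.

E ≈ 3.97×10⁵ N/C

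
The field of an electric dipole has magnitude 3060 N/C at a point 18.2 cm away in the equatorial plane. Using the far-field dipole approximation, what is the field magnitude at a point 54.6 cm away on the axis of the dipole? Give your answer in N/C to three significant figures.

E ≈ 227 N/C

Dipole fields scale as 1/r³ in the far field.
The axial field is twice the equatorial field at the same r, so the geometry factor is 2/1.
E₂ = E₁ · (2/1) · (r₁/r₂)³ = 3060 · 2 · (18.2/54.6)³.
(r₁/r₂)³ = (0.3333)³ = 0.03704.
E₂ ≈ 226.7 N/C.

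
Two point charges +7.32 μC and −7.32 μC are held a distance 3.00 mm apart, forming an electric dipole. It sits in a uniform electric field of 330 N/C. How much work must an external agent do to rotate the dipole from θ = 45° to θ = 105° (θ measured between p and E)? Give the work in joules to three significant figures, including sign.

Dipole moment p = qd = (7.32×10⁻⁶ C)(0.00300 m) = 2.196×10⁻⁸ C·m.
W_ext = ΔU = U(θ₂) − U(θ₁) = −pE cosθ₂ − (−pE cosθ₁) = pE(cosθ₁ − cosθ₂).
W = (2.196×10⁻⁸)(330)·(cos45° − cos105°) = (7.247×10⁻⁶)·(+0.9659) = 7.000×10⁻⁶ J.

W ≈ 7.00×10⁻⁶ J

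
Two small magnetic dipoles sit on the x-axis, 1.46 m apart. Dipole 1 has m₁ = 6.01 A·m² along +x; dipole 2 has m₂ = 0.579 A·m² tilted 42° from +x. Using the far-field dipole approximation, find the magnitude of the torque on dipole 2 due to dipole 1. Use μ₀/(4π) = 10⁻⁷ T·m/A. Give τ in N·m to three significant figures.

Dipole B is on the axis of dipole A, so B₁ there is axial: B₁ = (μ₀/4π)·2m₁/r³ along +x.
B₁ = 2(10⁻⁷)(6.01)/(1.46)³ = 3.862×10⁻⁷ T.
τ = m₂ B₁ sinθ.
τ = (0.579)(3.862×10⁻⁷)·sin42° = 1.496×10⁻⁷ N·m.

τ ≈ 1.50×10⁻⁷ N·m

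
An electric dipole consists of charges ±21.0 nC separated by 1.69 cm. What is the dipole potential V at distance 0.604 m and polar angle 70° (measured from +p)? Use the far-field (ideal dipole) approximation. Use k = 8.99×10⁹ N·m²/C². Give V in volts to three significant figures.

Dipole moment p = qd = (2.10×10⁻⁸ C)(0.0169 m) = 3.549×10⁻¹⁰ C·m.
The dipole potential is V = kp cosθ / r².
V = (8.99×10⁹)(3.549×10⁻¹⁰)·cos70° / (0.604)² = 2.991 V.

V ≈ 2.99 V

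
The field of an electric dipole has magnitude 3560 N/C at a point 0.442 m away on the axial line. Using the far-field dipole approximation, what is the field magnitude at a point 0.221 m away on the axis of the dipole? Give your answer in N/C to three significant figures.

E ≈ 2.85×10⁴ N/C

Dipole fields scale as 1/r³ in the far field; the geometry is the same at both points.
E₂ = E₁ · (r₁/r₂)³ = 3560 · (0.442/0.221)³.
(r₁/r₂)³ = (2)³ = 8.
E₂ ≈ 2.848×10⁴ N/C.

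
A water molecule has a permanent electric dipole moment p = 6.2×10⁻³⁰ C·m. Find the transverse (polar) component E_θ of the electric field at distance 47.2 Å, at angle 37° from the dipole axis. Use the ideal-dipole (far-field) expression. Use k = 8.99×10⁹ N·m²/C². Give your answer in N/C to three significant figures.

E_θ ≈ 3.19×10⁵ N/C

For a dipole, E_θ = (kp sinθ)/r³.
kp/r³ = (8.99×10⁹)(6.20×10⁻³⁰)/(4.72×10⁻⁹)³ = 5.301×10⁵ N/C.
E_θ = 5.301×10⁵·sin37° = 3.190×10⁵ N/C.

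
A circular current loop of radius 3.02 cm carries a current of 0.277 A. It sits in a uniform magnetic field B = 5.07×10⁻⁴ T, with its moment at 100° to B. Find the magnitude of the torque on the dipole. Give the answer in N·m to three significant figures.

τ ≈ 3.96×10⁻⁷ N·m

Magnetic moment m = IA = Iπa² = (0.277)·π·(0.0302)² = 7.937×10⁻⁴ A·m².
Torque on a magnetic dipole: τ = mB sinθ.
τ = (7.937×10⁻⁴)(5.07×10⁻⁴)·sin100° = 3.963×10⁻⁷ N·m.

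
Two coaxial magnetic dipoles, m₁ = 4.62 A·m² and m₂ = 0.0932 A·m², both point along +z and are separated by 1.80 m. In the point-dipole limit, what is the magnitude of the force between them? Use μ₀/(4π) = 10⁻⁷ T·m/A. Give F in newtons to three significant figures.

On-axis B of dipole 1: B = (μ₀/4π)·2m₁/r³. Force on dipole 2: F = m₂·dB/dr.
dB/dr = −(μ₀/4π)·6m₁/r⁴, so |F| = (μ₀/4π)·6m₁m₂/r⁴.
F = 6(10⁻⁷)(4.62)(0.0932)/(1.80)⁴ = 2.461×10⁻⁸ N.

F ≈ 2.46×10⁻⁸ N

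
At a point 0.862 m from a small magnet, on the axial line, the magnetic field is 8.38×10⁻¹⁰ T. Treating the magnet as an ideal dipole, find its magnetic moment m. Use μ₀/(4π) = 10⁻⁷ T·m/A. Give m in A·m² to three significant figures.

On axis B = (μ₀/4π)·2m/r³, so m = Br³·4π/(μ₀·2).
m = (8.38×10⁻¹⁰)·(0.862)³ / (2·10⁻⁷) = 0.002684 A·m².

m ≈ 0.00268 A·m²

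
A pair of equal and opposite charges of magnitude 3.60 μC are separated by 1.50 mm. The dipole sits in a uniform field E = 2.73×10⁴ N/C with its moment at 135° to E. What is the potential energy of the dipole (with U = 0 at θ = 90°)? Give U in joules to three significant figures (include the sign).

U ≈ 1.04×10⁻⁴ J

Dipole moment p = qd = (3.60×10⁻⁶ C)(0.00150 m) = 5.40×10⁻⁹ C·m.
U = −p·E = −pE cosθ.
U = −(5.40×10⁻⁹)(2.73×10⁴)·cos135° = 1.042×10⁻⁴ J.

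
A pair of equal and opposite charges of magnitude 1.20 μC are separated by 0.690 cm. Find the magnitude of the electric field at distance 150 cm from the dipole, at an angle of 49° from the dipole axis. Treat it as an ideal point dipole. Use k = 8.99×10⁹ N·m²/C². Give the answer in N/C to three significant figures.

Dipole moment p = qd = (1.20×10⁻⁶ C)(0.00690 m) = 8.28×10⁻⁹ C·m.
At angle θ the dipole field magnitude is E = (kp/r³)·√(1 + 3cos²θ).
kp/r³ = (8.99×10⁹)(8.28×10⁻⁹) / (1.50)³ = 22.06 N/C.
√(1 + 3cos²49°) = √(1 + 3·0.4304) = √2.2912 ≈ 1.5137.
E ≈ 22.06 × 1.514 = 33.39 N/C.

E ≈ 33.4 N/C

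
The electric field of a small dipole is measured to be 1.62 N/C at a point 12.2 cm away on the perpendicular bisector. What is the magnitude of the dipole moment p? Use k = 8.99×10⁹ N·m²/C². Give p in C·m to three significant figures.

In the equatorial plane E = kp/r³, so p = Er³/(k).
p = (1.62)·(0.122)³ / (8.99×10⁹) = 3.272×10⁻¹³ C·m.

p ≈ 3.27×10⁻¹³ C·m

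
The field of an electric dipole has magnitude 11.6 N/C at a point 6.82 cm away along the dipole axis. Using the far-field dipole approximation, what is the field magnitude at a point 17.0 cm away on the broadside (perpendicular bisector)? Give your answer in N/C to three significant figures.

E ≈ 0.374 N/C

Dipole fields scale as 1/r³ in the far field.
The axial field is twice the equatorial field at the same r, so the geometry factor is 1/2.
E₂ = E₁ · (1/2) · (r₁/r₂)³ = 11.6 · 0.5 · (6.82/17.0)³.
(r₁/r₂)³ = (0.4012)³ = 0.06457.
E₂ ≈ 0.3745 N/C.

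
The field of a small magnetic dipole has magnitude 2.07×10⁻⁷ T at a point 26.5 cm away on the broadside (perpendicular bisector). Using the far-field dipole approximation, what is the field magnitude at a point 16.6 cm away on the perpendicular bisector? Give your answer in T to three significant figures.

B ≈ 8.42×10⁻⁷ T

Dipole fields scale as 1/r³ in the far field; the geometry is the same at both points.
B₂ = B₁ · (r₁/r₂)³ = 2.07×10⁻⁷ · (26.5/16.6)³.
(r₁/r₂)³ = (1.596)³ = 4.068.
B₂ ≈ 8.421×10⁻⁷ T.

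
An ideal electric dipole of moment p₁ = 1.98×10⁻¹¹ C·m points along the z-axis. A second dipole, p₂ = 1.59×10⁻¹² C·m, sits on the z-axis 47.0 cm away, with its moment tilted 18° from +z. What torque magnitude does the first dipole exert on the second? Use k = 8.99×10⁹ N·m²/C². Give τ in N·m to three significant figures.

The second dipole sits on the axis of the first, so the field there is axial: E₁ = 2kp₁/r³ along +z.
E₁ = 2(8.99×10⁹)(1.98×10⁻¹¹)/(0.470)³ = 3.429 N/C.
Torque on the second dipole: τ = p₂ E₁ sinθ.
τ = (1.59×10⁻¹²)(3.429)·sin18° = 1.685×10⁻¹² N·m.

τ ≈ 1.68×10⁻¹² N·m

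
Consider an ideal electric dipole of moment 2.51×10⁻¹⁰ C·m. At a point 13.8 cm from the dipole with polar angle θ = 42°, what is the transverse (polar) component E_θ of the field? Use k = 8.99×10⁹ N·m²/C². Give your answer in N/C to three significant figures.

E_θ ≈ 575 N/C

For a dipole, E_θ = (kp sinθ)/r³.
kp/r³ = (8.99×10⁹)(2.51×10⁻¹⁰)/(0.138)³ = 858.6 N/C.
E_θ = 858.6·sin42° = 574.5 N/C.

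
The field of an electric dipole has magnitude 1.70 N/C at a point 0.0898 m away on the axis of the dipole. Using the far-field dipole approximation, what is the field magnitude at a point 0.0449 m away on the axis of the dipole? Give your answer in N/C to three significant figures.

E ≈ 13.6 N/C

Dipole fields scale as 1/r³ in the far field; the geometry is the same at both points.
E₂ = E₁ · (r₁/r₂)³ = 1.70 · (0.0898/0.0449)³.
(r₁/r₂)³ = (2)³ = 8.
E₂ ≈ 13.60 N/C.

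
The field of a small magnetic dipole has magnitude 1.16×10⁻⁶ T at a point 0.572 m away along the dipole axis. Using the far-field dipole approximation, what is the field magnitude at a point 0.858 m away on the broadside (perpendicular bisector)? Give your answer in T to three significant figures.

B ≈ 1.72×10⁻⁷ T

Dipole fields scale as 1/r³ in the far field.
The axial field is twice the equatorial field at the same r, so the geometry factor is 1/2.
B₂ = B₁ · (1/2) · (r₁/r₂)³ = 1.16×10⁻⁶ · 0.5 · (0.572/0.858)³.
(r₁/r₂)³ = (0.6667)³ = 0.2963.
B₂ ≈ 1.719×10⁻⁷ T.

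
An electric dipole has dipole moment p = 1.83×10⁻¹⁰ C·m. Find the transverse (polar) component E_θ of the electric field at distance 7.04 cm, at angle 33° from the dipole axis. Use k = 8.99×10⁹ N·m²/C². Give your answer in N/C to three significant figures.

For a dipole, E_θ = (kp sinθ)/r³.
kp/r³ = (8.99×10⁹)(1.83×10⁻¹⁰)/(0.0704)³ = 4715 N/C.
E_θ = 4715·sin33° = 2568 N/C.

E_θ ≈ 2570 N/C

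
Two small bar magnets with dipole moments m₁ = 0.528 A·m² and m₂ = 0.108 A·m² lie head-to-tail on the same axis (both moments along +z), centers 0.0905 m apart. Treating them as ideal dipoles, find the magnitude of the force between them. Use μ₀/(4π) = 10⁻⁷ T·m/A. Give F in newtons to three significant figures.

F ≈ 5.10×10⁻⁴ N

On-axis B of dipole 1: B = (μ₀/4π)·2m₁/r³. Force on dipole 2: F = m₂·dB/dr.
dB/dr = −(μ₀/4π)·6m₁/r⁴, so |F| = (μ₀/4π)·6m₁m₂/r⁴.
F = 6(10⁻⁷)(0.528)(0.108)/(0.0905)⁴ = 5.101×10⁻⁴ N.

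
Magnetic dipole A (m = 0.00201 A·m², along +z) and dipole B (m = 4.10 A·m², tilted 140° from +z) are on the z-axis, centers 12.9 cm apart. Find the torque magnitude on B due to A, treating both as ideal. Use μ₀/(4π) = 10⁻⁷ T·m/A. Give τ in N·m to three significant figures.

τ ≈ 4.94×10⁻⁷ N·m

Dipole B is on the axis of dipole A, so B₁ there is axial: B₁ = (μ₀/4π)·2m₁/r³ along +z.
B₁ = 2(10⁻⁷)(0.00201)/(0.129)³ = 1.873×10⁻⁷ T.
τ = m₂ B₁ sinθ.
τ = (4.10)(1.873×10⁻⁷)·sin140° = 4.935×10⁻⁷ N·m.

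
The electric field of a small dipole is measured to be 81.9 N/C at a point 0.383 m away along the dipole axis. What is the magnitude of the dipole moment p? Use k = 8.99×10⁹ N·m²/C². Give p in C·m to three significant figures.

On axis E = 2kp/r³, so p = Er³/(2k).
p = (81.9)·(0.383)³ / (2·8.99×10⁹) = 2.559×10⁻¹⁰ C·m.

p ≈ 2.56×10⁻¹⁰ C·m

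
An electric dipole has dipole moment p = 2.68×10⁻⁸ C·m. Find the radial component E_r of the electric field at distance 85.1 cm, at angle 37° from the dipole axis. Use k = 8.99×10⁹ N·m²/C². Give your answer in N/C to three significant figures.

For a dipole, E_r = (2kp cosθ)/r³.
kp/r³ = (8.99×10⁹)(2.68×10⁻⁸)/(0.851)³ = 390.9 N/C.
E_r = 2·390.9·cos37° = 624.4 N/C.

E_r ≈ 624 N/C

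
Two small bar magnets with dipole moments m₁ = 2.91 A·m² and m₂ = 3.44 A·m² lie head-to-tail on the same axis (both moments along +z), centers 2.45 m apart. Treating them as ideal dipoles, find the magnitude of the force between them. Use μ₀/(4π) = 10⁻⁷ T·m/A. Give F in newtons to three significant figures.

On-axis B of dipole 1: B = (μ₀/4π)·2m₁/r³. Force on dipole 2: F = m₂·dB/dr.
dB/dr = −(μ₀/4π)·6m₁/r⁴, so |F| = (μ₀/4π)·6m₁m₂/r⁴.
F = 6(10⁻⁷)(2.91)(3.44)/(2.45)⁴ = 1.667×10⁻⁷ N.

F ≈ 1.67×10⁻⁷ N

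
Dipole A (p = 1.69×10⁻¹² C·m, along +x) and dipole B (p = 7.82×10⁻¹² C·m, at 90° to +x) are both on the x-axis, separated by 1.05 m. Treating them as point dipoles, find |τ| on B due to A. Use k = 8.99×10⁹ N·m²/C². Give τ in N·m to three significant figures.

τ ≈ 2.05×10⁻¹³ N·m

The second dipole sits on the axis of the first, so the field there is axial: E₁ = 2kp₁/r³ along +x.
E₁ = 2(8.99×10⁹)(1.69×10⁻¹²)/(1.05)³ = 0.02625 N/C.
Torque on the second dipole: τ = p₂ E₁ sinθ.
τ = (7.82×10⁻¹²)(0.02625)·sin90° = 2.053×10⁻¹³ N·m.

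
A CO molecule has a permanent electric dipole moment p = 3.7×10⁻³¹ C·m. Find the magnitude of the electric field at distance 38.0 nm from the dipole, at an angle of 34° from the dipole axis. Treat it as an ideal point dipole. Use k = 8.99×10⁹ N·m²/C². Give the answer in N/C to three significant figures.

E ≈ 106 N/C

At angle θ the dipole field magnitude is E = (kp/r³)·√(1 + 3cos²θ).
kp/r³ = (8.99×10⁹)(3.70×10⁻³¹) / (3.80×10⁻⁸)³ = 60.62 N/C.
√(1 + 3cos²34°) = √(1 + 3·0.6873) = √3.0619 ≈ 1.7498.
E ≈ 60.62 × 1.750 = 106.1 N/C.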